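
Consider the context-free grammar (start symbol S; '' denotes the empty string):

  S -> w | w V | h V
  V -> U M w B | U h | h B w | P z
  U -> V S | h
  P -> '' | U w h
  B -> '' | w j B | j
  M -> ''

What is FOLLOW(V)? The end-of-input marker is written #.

{ #, h, w }

In S -> w V: V is at the end, add FOLLOW(S) = { #, h, w }.
In S -> h V: V is at the end, add FOLLOW(S) = { #, h, w }.
In U -> V S: add FIRST(S) = { h, w }.
Union: FOLLOW(V) = { #, h, w }.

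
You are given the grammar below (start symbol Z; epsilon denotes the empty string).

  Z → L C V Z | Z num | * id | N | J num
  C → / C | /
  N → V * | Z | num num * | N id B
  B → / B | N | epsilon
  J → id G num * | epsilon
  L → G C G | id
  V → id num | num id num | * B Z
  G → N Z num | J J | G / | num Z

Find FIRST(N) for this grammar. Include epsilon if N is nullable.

{ *, /, id, num }

From N → V *: add FIRST(V) = { *, id, num }.
From N → Z: add FIRST(Z) = { *, /, id, num }.
N → num num * contributes {num}.
From N → N id B: add FIRST(N) = { *, /, id, num }.
Union: FIRST(N) = { *, /, id, num }.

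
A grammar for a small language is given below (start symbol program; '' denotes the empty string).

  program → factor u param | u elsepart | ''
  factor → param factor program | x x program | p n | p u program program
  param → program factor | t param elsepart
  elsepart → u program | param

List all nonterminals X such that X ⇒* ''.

Directly nullable (have an ''-production): program.
No other nonterminal has a production whose RHS symbols are all nullable.

{ program }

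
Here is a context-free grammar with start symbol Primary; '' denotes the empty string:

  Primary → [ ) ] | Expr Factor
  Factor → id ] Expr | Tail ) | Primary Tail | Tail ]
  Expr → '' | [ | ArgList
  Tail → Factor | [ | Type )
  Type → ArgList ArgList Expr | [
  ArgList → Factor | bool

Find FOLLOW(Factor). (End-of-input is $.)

In Primary → Expr Factor: Factor is at the end, add FOLLOW(Primary) = { $, [, bool, id }.
In Tail → Factor: Factor is at the end, add FOLLOW(Tail) = { $, ), [, ], bool, id }.
In ArgList → Factor: Factor is at the end, add FOLLOW(ArgList) = { $, ), [, ], bool, id }.
Union: FOLLOW(Factor) = { $, ), [, ], bool, id }.

{ $, ), [, ], bool, id }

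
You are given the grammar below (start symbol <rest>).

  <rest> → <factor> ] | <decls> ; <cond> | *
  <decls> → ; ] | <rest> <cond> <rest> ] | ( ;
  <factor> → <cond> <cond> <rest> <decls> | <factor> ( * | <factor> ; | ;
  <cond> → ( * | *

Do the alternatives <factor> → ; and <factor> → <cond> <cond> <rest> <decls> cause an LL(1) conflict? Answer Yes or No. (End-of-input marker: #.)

No

FIRST(;) = { ; } and FIRST(<cond> <cond> <rest> <decls>) = { (, * }.
The FIRST sets are disjoint and neither alternative is nullable — no conflict.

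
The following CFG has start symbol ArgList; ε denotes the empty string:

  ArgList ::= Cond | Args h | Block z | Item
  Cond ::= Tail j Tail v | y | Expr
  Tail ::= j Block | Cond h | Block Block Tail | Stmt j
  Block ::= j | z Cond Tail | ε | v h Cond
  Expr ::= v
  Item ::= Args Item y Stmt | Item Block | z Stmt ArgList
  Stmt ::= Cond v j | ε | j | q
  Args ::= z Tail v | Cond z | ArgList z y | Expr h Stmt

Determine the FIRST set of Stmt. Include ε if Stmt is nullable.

{ j, q, v, y, z, ε }

From Stmt ::= Cond v j: add FIRST(Cond) = { j, q, v, y, z }.
Stmt ::= ε contributes ε.
Stmt ::= j contributes {j}.
Stmt ::= q contributes {q}.
Union: FIRST(Stmt) = { j, q, v, y, z, ε }.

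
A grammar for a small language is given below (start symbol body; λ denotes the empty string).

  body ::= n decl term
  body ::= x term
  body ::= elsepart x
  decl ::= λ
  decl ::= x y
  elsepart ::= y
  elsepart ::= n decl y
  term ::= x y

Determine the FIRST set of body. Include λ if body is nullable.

body ::= n decl term contributes {n}.
body ::= x term contributes {x}.
From body ::= elsepart x: add FIRST(elsepart) = { n, y }.
Union: FIRST(body) = { n, x, y }.

{ n, x, y }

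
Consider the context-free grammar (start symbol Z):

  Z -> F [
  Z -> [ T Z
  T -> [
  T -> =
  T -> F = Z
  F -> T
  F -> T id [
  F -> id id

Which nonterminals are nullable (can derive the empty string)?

{ } (none)

No nonterminal has an empty production or an RHS whose symbols are all nullable.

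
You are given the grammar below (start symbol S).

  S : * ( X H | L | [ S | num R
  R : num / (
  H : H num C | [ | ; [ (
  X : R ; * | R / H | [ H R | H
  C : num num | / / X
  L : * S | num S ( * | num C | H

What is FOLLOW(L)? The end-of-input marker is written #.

In S : L: L is at the end, add FOLLOW(S) = { #, ( }.
Union: FOLLOW(L) = { #, ( }.

{ #, ( }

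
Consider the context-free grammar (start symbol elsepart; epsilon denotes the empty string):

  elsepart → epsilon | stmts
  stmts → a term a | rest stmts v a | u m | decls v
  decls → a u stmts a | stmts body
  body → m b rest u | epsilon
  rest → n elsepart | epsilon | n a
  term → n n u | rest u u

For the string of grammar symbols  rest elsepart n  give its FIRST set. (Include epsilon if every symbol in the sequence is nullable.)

{ a, n, u }

Add FIRST(rest)\{epsilon} = { n }; rest is nullable, continue.
Add FIRST(elsepart)\{epsilon} = { a, n, u }; elsepart is nullable, continue.
n is a terminal; add {n} and stop.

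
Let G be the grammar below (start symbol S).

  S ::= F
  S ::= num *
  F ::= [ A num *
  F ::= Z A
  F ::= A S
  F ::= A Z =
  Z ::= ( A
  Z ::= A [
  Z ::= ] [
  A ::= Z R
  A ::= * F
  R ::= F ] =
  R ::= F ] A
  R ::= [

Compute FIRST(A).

From A ::= Z R: add FIRST(Z) = { (, *, ] }.
A ::= * F contributes {*}.
Union: FIRST(A) = { (, *, ] }.

{ (, *, ] }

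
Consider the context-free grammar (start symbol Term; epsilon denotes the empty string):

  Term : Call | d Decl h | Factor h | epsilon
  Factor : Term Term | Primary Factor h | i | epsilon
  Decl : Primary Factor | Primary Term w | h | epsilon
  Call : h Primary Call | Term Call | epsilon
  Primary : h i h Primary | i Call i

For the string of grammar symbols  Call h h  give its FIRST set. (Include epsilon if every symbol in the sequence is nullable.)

Add FIRST(Call)\{epsilon} = { d, h, i }; Call is nullable, continue.
h is a terminal; add {h} and stop.

{ d, h, i }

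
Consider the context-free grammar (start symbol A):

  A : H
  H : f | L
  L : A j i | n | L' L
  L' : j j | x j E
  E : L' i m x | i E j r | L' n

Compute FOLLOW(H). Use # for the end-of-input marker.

{ #, j }

In A : H: H is at the end, add FOLLOW(A) = { #, j }.
Union: FOLLOW(H) = { #, j }.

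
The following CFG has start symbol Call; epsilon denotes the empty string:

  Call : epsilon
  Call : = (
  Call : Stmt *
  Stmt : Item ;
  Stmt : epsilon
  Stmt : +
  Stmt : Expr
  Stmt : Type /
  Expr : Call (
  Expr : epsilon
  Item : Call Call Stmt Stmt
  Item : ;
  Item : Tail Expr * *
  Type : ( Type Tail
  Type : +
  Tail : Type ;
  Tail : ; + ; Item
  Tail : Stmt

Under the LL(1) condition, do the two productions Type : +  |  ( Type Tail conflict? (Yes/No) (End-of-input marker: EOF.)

No

FIRST(+) = { + } and FIRST(( Type Tail) = { ( }.
The FIRST sets are disjoint and neither alternative is nullable — no conflict.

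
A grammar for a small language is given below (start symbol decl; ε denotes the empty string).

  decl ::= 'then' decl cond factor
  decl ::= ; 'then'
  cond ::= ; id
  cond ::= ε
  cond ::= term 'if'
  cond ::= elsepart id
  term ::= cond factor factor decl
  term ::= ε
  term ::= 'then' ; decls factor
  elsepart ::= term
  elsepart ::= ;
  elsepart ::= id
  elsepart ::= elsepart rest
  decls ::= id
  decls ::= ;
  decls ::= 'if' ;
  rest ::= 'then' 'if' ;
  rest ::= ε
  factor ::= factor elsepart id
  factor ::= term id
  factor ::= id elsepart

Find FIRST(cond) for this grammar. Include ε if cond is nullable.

{ 'if', 'then', ;, id, ε }

cond ::= ; id contributes {;}.
cond ::= ε contributes ε.
From cond ::= term 'if': term nullable, take FIRST(term) ∪ {'if'} = { 'if', 'then', ;, id }.
From cond ::= elsepart id: elsepart nullable, take FIRST(elsepart) ∪ {id} = { 'if', 'then', ;, id }.
Union: FIRST(cond) = { 'if', 'then', ;, id, ε }.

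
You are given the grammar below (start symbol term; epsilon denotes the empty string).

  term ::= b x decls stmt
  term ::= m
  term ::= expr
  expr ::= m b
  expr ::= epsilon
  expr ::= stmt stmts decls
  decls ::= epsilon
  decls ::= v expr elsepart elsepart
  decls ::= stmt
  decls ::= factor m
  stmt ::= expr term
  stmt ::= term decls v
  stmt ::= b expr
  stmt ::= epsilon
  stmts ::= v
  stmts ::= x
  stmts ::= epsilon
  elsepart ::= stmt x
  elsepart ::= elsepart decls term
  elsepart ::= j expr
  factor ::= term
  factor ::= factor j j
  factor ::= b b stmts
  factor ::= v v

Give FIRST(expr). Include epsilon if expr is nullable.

expr ::= m b contributes {m}.
expr ::= epsilon contributes epsilon.
From expr ::= stmt stmts decls: stmt, stmts, decls nullable, take FIRST(stmt) ∪ FIRST(stmts) ∪ FIRST(decls) = { b, j, m, v, x }; also epsilon since the whole RHS is nullable.
Union: FIRST(expr) = { b, j, m, v, x, epsilon }.

{ b, j, m, v, x, epsilon }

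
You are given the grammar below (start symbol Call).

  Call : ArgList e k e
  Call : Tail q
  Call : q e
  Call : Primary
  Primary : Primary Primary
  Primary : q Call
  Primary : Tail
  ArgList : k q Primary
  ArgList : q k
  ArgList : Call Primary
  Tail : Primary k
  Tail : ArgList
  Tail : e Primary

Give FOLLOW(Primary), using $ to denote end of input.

{ $, e, k, q }

In Call : Primary: Primary is at the end, add FOLLOW(Call) = { $, e, k, q }.
In Primary : Primary Primary: add FIRST(Primary) = { e, k, q }.
In Primary : Primary Primary: Primary is at the end, add FOLLOW(Primary) = { $, e, k, q }.
In ArgList : k q Primary: Primary is at the end, add FOLLOW(ArgList) = { $, e, k, q }.
In ArgList : Call Primary: Primary is at the end, add FOLLOW(ArgList) = { $, e, k, q }.
In Tail : Primary k: add FIRST(k) = { k }.
In Tail : e Primary: Primary is at the end, add FOLLOW(Tail) = { $, e, k, q }.
Union: FOLLOW(Primary) = { $, e, k, q }.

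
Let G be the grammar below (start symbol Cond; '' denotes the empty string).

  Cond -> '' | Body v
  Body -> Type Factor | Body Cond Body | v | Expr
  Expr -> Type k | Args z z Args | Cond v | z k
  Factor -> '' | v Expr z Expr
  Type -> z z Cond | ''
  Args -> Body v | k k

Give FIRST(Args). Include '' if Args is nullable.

{ k, v, z }

From Args -> Body v: Body nullable, take FIRST(Body) ∪ {v} = { k, v, z }.
Args -> k k contributes {k}.
Union: FIRST(Args) = { k, v, z }.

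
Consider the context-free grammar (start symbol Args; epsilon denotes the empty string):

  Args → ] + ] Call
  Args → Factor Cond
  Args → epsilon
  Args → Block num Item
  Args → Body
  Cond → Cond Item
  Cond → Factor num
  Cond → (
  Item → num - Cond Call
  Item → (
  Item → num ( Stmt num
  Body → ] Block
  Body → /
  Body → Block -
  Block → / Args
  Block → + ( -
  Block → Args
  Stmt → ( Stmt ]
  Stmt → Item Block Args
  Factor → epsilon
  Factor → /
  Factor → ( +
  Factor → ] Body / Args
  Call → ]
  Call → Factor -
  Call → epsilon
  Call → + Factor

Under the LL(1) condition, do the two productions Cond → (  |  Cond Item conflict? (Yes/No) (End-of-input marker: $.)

FIRST(() = { ( } and FIRST(Cond Item) = { (, /, ], num }.
Both contain (, so the two alternatives are not disjoint — LL(1) conflict.

Yes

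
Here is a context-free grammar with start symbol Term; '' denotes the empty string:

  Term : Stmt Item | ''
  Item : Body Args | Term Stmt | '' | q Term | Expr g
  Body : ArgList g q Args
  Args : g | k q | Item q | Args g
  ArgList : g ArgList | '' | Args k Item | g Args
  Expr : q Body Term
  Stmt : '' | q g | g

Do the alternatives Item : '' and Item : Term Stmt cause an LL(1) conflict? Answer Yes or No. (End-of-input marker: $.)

Yes

FIRST('') = { '' } and FIRST(Term Stmt) = { g, k, q, '' }.
Both alternatives are nullable, violating the LL(1) condition.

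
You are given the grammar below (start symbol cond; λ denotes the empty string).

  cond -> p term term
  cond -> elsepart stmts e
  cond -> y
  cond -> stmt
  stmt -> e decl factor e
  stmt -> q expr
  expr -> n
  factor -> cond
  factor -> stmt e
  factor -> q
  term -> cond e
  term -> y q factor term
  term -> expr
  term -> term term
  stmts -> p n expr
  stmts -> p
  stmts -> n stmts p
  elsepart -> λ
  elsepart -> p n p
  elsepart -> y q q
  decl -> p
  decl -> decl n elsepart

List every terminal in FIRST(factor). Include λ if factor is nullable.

{ e, n, p, q, y }

From factor -> cond: add FIRST(cond) = { e, n, p, q, y }.
From factor -> stmt e: add FIRST(stmt) = { e, q }.
factor -> q contributes {q}.
Union: FIRST(factor) = { e, n, p, q, y }.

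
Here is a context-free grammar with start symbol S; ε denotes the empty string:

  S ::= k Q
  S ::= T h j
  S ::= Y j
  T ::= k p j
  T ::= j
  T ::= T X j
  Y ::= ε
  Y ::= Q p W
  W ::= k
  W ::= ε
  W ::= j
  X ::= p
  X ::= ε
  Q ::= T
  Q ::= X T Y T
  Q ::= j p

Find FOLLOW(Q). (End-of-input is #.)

{ #, p }

In S ::= k Q: Q is at the end, add FOLLOW(S) = { # }.
In Y ::= Q p W: add FIRST(p W) = { p }.
Union: FOLLOW(Q) = { #, p }.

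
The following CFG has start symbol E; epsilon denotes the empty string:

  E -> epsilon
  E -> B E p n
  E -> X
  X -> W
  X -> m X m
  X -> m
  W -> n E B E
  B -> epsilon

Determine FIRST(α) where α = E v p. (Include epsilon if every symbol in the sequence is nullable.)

{ m, n, p, v }

Add FIRST(E)\{epsilon} = { m, n, p }; E is nullable, continue.
v is a terminal; add {v} and stop.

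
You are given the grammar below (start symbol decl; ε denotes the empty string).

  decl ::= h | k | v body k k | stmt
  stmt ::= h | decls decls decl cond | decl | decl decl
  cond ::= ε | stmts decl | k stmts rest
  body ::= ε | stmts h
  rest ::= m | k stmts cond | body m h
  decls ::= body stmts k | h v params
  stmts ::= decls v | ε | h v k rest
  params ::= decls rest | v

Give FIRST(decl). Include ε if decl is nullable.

decl ::= h contributes {h}.
decl ::= k contributes {k}.
decl ::= v body k k contributes {v}.
From decl ::= stmt: add FIRST(stmt) = { h, k, v }.
Union: FIRST(decl) = { h, k, v }.

{ h, k, v }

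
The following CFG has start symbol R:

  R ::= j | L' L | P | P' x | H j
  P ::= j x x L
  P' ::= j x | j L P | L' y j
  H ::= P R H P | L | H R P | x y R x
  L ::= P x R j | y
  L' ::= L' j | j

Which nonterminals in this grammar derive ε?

No nonterminal has an empty production or an RHS whose symbols are all nullable.

{ } (none)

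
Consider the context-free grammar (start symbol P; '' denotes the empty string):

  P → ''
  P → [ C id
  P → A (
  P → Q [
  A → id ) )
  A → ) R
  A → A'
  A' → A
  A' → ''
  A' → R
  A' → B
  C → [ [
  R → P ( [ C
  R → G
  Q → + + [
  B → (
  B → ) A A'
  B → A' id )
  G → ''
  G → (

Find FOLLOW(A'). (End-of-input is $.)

In A → A': A' is at the end, add FOLLOW(A) = { (, ), +, [, id }.
In B → ) A A': A' is at the end, add FOLLOW(B) = { (, ), +, [, id }.
In B → A' id ): add FIRST(id )) = { id }.
Union: FOLLOW(A') = { (, ), +, [, id }.

{ (, ), +, [, id }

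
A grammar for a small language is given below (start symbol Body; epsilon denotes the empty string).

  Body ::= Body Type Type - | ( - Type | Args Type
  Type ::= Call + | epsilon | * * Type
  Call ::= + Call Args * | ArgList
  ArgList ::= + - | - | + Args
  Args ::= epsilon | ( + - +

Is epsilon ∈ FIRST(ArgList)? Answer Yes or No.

Nullable nonterminals: Args, Body, Type.
No production of ArgList has an RHS whose symbols are all nullable, so ArgList is not nullable.

No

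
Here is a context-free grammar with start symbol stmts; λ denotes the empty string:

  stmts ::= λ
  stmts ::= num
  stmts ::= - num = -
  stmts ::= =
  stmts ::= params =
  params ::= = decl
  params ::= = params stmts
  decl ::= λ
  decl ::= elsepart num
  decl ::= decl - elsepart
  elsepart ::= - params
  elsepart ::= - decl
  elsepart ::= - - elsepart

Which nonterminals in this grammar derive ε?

Directly nullable (have an λ-production): stmts, decl.
No other nonterminal has a production whose RHS symbols are all nullable.

{ decl, stmts }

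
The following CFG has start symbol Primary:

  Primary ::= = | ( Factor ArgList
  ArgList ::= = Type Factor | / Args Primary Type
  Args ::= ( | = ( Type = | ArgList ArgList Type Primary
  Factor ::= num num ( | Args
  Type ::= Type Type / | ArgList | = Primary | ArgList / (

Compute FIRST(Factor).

{ (, /, =, num }

Factor ::= num num ( contributes {num}.
From Factor ::= Args: add FIRST(Args) = { (, /, = }.
Union: FIRST(Factor) = { (, /, =, num }.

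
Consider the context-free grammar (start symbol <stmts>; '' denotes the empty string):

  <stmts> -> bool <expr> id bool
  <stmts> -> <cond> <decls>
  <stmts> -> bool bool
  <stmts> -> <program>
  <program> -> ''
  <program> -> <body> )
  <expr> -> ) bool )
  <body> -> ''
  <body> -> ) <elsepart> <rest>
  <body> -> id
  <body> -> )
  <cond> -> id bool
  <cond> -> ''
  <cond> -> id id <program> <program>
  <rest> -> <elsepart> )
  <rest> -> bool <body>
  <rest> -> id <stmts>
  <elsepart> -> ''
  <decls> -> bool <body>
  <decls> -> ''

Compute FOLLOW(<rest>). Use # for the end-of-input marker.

{ #, ) }

In <body> -> ) <elsepart> <rest>: <rest> is at the end, add FOLLOW(<body>) = { #, ) }.
Union: FOLLOW(<rest>) = { #, ) }.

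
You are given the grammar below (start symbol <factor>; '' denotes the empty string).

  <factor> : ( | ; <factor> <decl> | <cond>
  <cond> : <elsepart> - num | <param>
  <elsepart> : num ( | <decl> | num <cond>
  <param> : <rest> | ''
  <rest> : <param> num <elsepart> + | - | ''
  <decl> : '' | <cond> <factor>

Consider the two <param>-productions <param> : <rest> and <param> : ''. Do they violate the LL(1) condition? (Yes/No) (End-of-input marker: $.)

Yes

FIRST(<rest>) = { -, num, '' } and FIRST('') = { '' }.
Both alternatives are nullable, violating the LL(1) condition.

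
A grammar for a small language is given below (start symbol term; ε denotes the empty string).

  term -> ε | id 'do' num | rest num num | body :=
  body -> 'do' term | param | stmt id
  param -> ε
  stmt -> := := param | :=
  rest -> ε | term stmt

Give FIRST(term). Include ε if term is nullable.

term -> ε contributes ε.
term -> id 'do' num contributes {id}.
From term -> rest num num: rest nullable, take FIRST(rest) ∪ {num} = { 'do', :=, id, num }.
From term -> body :=: body nullable, take FIRST(body) ∪ {:=} = { 'do', := }.
Union: FIRST(term) = { 'do', :=, id, num, ε }.

{ 'do', :=, id, num, ε }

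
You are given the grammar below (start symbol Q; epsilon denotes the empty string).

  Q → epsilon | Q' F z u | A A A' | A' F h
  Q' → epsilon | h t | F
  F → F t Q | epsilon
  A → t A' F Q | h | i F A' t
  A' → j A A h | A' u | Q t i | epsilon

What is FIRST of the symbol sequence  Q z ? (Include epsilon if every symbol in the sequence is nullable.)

Add FIRST(Q)\{epsilon} = { h, i, j, t, u, z }; Q is nullable, continue.
z is a terminal; add {z} and stop.

{ h, i, j, t, u, z }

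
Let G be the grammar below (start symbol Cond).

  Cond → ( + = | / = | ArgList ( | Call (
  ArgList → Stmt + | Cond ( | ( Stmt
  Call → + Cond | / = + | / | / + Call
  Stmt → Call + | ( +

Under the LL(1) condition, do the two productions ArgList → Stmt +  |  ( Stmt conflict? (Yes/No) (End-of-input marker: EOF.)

Yes

FIRST(Stmt +) = { (, +, / } and FIRST(( Stmt) = { ( }.
Both contain (, so the two alternatives are not disjoint — LL(1) conflict.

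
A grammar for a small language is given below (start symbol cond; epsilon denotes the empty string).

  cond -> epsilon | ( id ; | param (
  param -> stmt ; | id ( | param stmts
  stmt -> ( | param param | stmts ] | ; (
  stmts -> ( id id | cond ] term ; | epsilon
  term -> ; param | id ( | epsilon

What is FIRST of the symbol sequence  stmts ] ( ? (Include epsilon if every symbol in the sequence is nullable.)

Add FIRST(stmts)\{epsilon} = { (, ;, ], id }; stmts is nullable, continue.
] is a terminal; add {]} and stop.

{ (, ;, ], id }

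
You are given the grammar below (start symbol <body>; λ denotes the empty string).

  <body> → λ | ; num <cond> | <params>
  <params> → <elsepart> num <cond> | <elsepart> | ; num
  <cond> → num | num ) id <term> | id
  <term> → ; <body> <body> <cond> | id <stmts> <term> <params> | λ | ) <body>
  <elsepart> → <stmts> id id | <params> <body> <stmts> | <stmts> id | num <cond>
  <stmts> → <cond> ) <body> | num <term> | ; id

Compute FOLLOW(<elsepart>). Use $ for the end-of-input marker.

{ $, ), ;, id, num }

In <params> → <elsepart> num <cond>: add FIRST(num <cond>) = { num }.
In <params> → <elsepart>: <elsepart> is at the end, add FOLLOW(<params>) = { $, ), ;, id, num }.
Union: FOLLOW(<elsepart>) = { $, ), ;, id, num }.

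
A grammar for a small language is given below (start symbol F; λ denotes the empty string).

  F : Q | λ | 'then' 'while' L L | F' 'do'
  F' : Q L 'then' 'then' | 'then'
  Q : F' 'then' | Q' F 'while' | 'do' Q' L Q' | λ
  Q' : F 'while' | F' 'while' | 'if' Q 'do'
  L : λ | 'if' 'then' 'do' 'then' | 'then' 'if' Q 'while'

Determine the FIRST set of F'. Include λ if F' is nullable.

From F' : Q L 'then' 'then': Q, L nullable, take FIRST(Q) ∪ FIRST(L) ∪ {'then'} = { 'do', 'if', 'then', 'while' }.
F' : 'then' contributes {'then'}.
Union: FIRST(F') = { 'do', 'if', 'then', 'while' }.

{ 'do', 'if', 'then', 'while' }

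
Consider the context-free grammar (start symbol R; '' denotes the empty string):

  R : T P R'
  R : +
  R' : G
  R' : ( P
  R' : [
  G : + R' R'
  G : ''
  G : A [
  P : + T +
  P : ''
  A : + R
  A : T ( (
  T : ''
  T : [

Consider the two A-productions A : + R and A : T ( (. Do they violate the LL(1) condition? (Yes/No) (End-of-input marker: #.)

No

FIRST(+ R) = { + } and FIRST(T ( () = { (, [ }.
The FIRST sets are disjoint and neither alternative is nullable — no conflict.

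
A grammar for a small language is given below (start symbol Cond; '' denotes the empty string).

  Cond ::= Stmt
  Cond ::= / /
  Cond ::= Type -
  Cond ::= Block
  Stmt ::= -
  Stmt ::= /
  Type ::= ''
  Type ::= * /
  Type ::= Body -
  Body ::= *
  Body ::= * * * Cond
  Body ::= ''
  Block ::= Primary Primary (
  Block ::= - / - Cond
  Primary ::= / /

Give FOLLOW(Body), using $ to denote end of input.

In Type ::= Body -: add FIRST(-) = { - }.
Union: FOLLOW(Body) = { - }.

{ - }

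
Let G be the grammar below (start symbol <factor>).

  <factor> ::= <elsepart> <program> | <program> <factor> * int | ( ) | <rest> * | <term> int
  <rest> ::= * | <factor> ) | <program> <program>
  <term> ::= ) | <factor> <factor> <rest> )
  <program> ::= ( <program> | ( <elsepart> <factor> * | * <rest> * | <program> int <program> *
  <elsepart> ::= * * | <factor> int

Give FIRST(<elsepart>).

<elsepart> ::= * * contributes {*}.
From <elsepart> ::= <factor> int: add FIRST(<factor>) = { (, ), * }.
Union: FIRST(<elsepart>) = { (, ), * }.

{ (, ), * }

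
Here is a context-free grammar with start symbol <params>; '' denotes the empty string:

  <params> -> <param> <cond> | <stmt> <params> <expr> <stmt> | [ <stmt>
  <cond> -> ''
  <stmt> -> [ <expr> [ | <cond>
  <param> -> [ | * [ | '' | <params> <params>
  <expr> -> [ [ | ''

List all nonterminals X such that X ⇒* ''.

{ <cond>, <expr>, <param>, <params>, <stmt> }

Directly nullable (have an ''-production): <cond>, <param>, <expr>.
<stmt> -> <cond> with every symbol nullable, so <stmt> is nullable.
<params> -> <param> <cond> with every symbol nullable, so <params> is nullable.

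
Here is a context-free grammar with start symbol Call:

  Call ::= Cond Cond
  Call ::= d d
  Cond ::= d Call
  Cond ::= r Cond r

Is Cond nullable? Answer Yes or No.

No

No nonterminal in this grammar is nullable.
No production of Cond has an RHS whose symbols are all nullable, so Cond is not nullable.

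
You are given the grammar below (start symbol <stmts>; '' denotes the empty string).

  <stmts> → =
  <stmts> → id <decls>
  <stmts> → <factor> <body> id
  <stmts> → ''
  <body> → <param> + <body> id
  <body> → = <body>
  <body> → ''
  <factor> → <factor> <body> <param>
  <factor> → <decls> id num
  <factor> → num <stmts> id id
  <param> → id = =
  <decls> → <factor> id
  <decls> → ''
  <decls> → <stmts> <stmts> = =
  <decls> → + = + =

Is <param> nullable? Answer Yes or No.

Nullable nonterminals: <body>, <decls>, <stmts>.
No production of <param> has an RHS whose symbols are all nullable, so <param> is not nullable.

No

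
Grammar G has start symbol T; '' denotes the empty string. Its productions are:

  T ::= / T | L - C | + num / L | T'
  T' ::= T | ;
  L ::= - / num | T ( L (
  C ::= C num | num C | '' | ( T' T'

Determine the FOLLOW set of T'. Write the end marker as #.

In T ::= T': T' is at the end, add FOLLOW(T) = { #, (, +, -, /, ;, num }.
In C ::= ( T' T': add FIRST(T') = { +, -, /, ; }.
In C ::= ( T' T': T' is at the end, add FOLLOW(C) = { #, (, +, -, /, ;, num }.
Union: FOLLOW(T') = { #, (, +, -, /, ;, num }.

{ #, (, +, -, /, ;, num }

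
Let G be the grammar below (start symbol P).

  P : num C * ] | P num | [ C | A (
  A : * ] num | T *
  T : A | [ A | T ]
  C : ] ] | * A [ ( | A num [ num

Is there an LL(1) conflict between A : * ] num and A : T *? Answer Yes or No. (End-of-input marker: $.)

FIRST(* ] num) = { * } and FIRST(T *) = { *, [ }.
Both contain *, so the two alternatives are not disjoint — LL(1) conflict.

Yes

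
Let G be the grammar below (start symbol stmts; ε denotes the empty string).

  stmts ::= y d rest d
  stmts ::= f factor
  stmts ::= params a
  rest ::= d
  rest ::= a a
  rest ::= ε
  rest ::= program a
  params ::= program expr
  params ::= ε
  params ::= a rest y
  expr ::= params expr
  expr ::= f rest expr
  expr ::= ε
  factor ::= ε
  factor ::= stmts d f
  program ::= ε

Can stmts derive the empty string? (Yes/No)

Nullable nonterminals: expr, factor, params, program, rest.
No production of stmts has an RHS whose symbols are all nullable, so stmts is not nullable.

No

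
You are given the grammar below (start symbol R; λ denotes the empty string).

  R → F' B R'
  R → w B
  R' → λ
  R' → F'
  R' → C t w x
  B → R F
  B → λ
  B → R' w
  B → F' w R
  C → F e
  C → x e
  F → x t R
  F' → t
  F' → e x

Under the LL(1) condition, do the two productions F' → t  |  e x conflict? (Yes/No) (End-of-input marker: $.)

No

FIRST(t) = { t } and FIRST(e x) = { e }.
The FIRST sets are disjoint and neither alternative is nullable — no conflict.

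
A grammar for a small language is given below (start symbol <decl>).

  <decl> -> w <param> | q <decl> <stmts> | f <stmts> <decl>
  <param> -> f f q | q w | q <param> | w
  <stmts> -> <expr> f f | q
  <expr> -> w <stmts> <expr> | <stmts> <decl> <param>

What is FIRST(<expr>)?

<expr> -> w <stmts> <expr> contributes {w}.
From <expr> -> <stmts> <decl> <param>: add FIRST(<stmts>) = { q, w }.
Union: FIRST(<expr>) = { q, w }.

{ q, w }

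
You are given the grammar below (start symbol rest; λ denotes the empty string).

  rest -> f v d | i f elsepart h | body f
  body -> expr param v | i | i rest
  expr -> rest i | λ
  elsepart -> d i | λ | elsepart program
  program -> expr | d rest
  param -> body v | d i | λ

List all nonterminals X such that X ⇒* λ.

{ elsepart, expr, param, program }

Directly nullable (have an λ-production): expr, elsepart, param.
program -> expr with every symbol nullable, so program is nullable.
No other nonterminal has a production whose RHS symbols are all nullable.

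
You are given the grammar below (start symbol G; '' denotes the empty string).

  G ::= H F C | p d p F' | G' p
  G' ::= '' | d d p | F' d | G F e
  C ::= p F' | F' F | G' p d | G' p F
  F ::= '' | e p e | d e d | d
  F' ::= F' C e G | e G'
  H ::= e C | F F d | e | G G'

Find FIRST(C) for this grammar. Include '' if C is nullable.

{ d, e, p }

C ::= p F' contributes {p}.
From C ::= F' F: add FIRST(F') = { e }.
From C ::= G' p d: G' nullable, take FIRST(G') ∪ {p} = { d, e, p }.
From C ::= G' p F: G' nullable, take FIRST(G') ∪ {p} = { d, e, p }.
Union: FIRST(C) = { d, e, p }.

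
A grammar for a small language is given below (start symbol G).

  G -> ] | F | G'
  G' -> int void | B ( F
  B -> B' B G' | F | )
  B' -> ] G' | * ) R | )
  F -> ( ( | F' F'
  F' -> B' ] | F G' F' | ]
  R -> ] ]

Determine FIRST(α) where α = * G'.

{ * }

* is a terminal; add {*} and stop.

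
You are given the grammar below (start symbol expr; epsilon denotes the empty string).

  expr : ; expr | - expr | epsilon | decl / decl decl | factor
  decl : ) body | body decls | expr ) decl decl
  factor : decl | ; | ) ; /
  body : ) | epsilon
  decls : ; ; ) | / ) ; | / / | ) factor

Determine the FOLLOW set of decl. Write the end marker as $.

{ $, ), -, /, ; }

In expr : decl / decl decl: add FIRST(/ decl decl) = { / }.
In expr : decl / decl decl: add FIRST(decl) = { ), -, /, ; }.
In expr : decl / decl decl: decl is at the end, add FOLLOW(expr) = { $, ) }.
In decl : expr ) decl decl: add FIRST(decl) = { ), -, /, ; }.
In decl : expr ) decl decl: decl is at the end, add FOLLOW(decl) = { $, ), -, /, ; }.
In factor : decl: decl is at the end, add FOLLOW(factor) = { $, ), -, /, ; }.
Union: FOLLOW(decl) = { $, ), -, /, ; }.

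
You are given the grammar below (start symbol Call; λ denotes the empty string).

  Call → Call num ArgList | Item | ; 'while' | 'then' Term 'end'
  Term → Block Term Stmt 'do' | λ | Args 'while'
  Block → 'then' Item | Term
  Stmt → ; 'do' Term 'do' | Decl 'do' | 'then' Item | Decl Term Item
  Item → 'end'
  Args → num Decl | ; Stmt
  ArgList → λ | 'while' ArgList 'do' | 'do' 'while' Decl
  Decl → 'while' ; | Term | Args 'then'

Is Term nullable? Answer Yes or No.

Term has an λ-production, so Term ⇒ λ.

Yes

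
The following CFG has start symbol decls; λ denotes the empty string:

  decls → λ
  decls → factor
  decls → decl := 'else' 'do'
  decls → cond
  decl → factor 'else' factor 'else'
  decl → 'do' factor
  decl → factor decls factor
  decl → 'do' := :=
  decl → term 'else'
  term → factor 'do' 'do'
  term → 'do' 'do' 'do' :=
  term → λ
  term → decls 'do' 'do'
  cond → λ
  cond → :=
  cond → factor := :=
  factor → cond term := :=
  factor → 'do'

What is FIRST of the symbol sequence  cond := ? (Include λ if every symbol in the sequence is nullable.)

Add FIRST(cond)\{λ} = { 'do', 'else', := }; cond is nullable, continue.
:= is a terminal; add {:=} and stop.

{ 'do', 'else', := }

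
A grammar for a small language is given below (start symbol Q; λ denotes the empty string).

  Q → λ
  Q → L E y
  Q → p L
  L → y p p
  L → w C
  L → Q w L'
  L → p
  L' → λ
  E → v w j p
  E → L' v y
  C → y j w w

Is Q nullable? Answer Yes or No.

Q has an λ-production, so Q ⇒ λ.

Yes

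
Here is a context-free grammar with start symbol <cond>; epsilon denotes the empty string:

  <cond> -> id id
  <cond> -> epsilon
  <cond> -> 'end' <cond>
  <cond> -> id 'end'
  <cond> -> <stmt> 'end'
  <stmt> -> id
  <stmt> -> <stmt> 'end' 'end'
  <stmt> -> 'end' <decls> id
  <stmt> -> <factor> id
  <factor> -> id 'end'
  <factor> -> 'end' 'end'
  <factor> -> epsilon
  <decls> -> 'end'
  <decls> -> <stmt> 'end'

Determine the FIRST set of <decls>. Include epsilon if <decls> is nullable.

{ 'end', id }

<decls> -> 'end' contributes {'end'}.
From <decls> -> <stmt> 'end': add FIRST(<stmt>) = { 'end', id }.
Union: FIRST(<decls>) = { 'end', id }.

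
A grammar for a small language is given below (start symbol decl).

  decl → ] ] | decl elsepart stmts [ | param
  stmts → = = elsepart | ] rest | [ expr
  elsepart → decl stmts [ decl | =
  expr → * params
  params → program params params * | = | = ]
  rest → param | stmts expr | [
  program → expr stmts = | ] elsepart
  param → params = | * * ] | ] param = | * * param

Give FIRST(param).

{ *, =, ] }

From param → params =: add FIRST(params) = { *, =, ] }.
param → * * ] contributes {*}.
param → ] param = contributes {]}.
param → * * param contributes {*}.
Union: FIRST(param) = { *, =, ] }.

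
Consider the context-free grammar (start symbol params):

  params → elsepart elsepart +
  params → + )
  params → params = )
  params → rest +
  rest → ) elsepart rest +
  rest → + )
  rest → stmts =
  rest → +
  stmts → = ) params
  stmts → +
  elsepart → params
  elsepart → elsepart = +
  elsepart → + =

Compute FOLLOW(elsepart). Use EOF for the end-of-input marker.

{ ), +, = }

In params → elsepart elsepart +: add FIRST(elsepart +) = { ), +, = }.
In params → elsepart elsepart +: add FIRST(+) = { + }.
In rest → ) elsepart rest +: add FIRST(rest +) = { ), +, = }.
In elsepart → elsepart = +: add FIRST(= +) = { = }.
Union: FOLLOW(elsepart) = { ), +, = }.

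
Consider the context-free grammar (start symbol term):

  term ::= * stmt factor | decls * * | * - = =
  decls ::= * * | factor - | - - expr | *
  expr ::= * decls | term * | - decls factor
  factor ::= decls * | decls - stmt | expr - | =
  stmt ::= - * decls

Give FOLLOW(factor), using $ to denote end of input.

{ $, *, -, = }

In term ::= * stmt factor: factor is at the end, add FOLLOW(term) = { $, * }.
In decls ::= factor -: add FIRST(-) = { - }.
In expr ::= - decls factor: factor is at the end, add FOLLOW(expr) = { $, *, -, = }.
Union: FOLLOW(factor) = { $, *, -, = }.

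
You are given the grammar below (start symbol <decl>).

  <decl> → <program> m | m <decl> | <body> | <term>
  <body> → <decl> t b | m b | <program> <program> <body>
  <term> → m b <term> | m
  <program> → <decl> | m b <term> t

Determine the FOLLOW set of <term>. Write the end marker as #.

{ #, m, t }

In <decl> → <term>: <term> is at the end, add FOLLOW(<decl>) = { #, m, t }.
In <term> → m b <term>: <term> is at the end, add FOLLOW(<term>) = { #, m, t }.
In <program> → m b <term> t: add FIRST(t) = { t }.
Union: FOLLOW(<term>) = { #, m, t }.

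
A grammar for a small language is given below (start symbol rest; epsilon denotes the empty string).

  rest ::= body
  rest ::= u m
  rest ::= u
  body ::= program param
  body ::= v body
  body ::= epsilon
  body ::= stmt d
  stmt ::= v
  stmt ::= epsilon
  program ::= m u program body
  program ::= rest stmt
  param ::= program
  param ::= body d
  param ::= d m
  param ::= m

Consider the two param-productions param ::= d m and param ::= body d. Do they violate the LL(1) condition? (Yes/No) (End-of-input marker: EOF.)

FIRST(d m) = { d } and FIRST(body d) = { d, m, u, v }.
Both contain d, so the two alternatives are not disjoint — LL(1) conflict.

Yes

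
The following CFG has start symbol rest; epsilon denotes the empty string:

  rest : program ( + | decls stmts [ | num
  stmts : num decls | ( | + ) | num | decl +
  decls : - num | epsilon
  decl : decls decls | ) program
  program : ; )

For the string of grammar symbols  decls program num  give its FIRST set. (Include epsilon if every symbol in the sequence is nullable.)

Add FIRST(decls)\{epsilon} = { - }; decls is nullable, continue.
Add FIRST(program) = { ; }; program is not nullable, stop.

{ -, ; }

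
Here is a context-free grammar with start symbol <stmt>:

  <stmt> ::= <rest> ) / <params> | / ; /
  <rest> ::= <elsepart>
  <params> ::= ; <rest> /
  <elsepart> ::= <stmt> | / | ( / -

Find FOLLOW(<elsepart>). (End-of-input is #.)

In <rest> ::= <elsepart>: <elsepart> is at the end, add FOLLOW(<rest>) = { ), / }.
Union: FOLLOW(<elsepart>) = { ), / }.

{ ), / }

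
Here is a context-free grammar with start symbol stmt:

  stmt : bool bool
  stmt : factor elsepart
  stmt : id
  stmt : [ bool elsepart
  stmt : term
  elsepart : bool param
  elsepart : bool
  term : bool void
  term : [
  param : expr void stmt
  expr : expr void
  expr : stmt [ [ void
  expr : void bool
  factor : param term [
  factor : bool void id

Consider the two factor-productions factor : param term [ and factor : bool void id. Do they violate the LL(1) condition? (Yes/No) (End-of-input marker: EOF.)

FIRST(param term [) = { [, bool, id, void } and FIRST(bool void id) = { bool }.
Both contain bool, so the two alternatives are not disjoint — LL(1) conflict.

Yes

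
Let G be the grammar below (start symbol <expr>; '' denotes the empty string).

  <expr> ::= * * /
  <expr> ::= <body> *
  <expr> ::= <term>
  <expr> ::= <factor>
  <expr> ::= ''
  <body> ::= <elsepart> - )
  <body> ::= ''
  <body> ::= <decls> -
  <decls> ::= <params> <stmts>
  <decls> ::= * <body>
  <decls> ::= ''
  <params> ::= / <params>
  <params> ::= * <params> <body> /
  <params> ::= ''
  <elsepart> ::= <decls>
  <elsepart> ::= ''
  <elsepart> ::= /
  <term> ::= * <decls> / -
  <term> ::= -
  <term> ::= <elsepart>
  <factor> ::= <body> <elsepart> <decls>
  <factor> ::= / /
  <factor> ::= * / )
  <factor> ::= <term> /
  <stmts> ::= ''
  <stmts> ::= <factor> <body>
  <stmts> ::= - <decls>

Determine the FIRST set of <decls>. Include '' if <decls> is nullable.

{ *, -, /, '' }

From <decls> ::= <params> <stmts>: <params>, <stmts> nullable, take FIRST(<params>) ∪ FIRST(<stmts>) = { *, -, / }; also '' since the whole RHS is nullable.
<decls> ::= * <body> contributes {*}.
<decls> ::= '' contributes ''.
Union: FIRST(<decls>) = { *, -, /, '' }.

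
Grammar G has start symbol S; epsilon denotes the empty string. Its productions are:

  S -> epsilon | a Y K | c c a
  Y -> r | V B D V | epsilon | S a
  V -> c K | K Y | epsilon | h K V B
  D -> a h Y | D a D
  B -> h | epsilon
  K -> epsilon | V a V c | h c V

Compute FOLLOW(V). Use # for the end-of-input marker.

In Y -> V B D V: add FIRST(B D V) = { a, h }.
In Y -> V B D V: V is at the end, add FOLLOW(Y) = { #, a, c, h, r }.
In V -> h K V B: add FIRST(B)\{epsilon} = { h }.
  Since B is nullable, also add FOLLOW(V) = { #, a, c, h, r }.
In K -> V a V c: add FIRST(a V c) = { a }.
In K -> V a V c: add FIRST(c) = { c }.
In K -> h c V: V is at the end, add FOLLOW(K) = { #, a, c, h, r }.
Union: FOLLOW(V) = { #, a, c, h, r }.

{ #, a, c, h, r }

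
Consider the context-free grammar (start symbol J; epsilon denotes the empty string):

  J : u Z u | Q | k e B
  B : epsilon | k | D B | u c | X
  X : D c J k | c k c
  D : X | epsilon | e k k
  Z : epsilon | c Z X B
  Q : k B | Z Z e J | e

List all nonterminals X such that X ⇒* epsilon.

{ B, D, Z }

Directly nullable (have an epsilon-production): B, D, Z.
No other nonterminal has a production whose RHS symbols are all nullable.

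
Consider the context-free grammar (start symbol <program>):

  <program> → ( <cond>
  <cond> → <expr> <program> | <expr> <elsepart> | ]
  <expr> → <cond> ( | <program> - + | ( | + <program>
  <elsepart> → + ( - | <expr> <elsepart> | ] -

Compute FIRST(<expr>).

{ (, +, ] }

From <expr> → <cond> (: add FIRST(<cond>) = { (, +, ] }.
From <expr> → <program> - +: add FIRST(<program>) = { ( }.
<expr> → ( contributes {(}.
<expr> → + <program> contributes {+}.
Union: FIRST(<expr>) = { (, +, ] }.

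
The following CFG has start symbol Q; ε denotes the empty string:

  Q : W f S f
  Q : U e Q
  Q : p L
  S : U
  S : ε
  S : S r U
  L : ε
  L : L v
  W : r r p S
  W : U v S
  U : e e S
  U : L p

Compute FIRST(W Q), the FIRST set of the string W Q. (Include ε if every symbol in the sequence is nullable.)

Add FIRST(W) = { e, p, r, v }; W is not nullable, stop.

{ e, p, r, v }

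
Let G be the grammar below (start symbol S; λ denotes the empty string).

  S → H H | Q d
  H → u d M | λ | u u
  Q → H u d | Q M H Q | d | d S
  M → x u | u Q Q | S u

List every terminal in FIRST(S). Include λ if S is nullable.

{ d, u, λ }

From S → H H: H, H nullable, take FIRST(H) ∪ FIRST(H) = { u }; also λ since the whole RHS is nullable.
From S → Q d: add FIRST(Q) = { d, u }.
Union: FIRST(S) = { d, u, λ }.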